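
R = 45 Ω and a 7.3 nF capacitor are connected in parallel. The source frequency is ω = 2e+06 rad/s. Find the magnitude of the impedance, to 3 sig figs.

37.6 Ω

X_C = 1/(ωC) = 68.5 Ω
Parallel: admittances add. Y = 1/R + jωC
Y = (0.0222 + j0.0146) S
|Y| = 0.0266 S → |Z| = 1/|Y| = 37.6 Ω, ∠Z = −∠Y = -33.3°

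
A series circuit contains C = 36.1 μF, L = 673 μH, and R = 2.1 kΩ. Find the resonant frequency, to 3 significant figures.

ω₀ = 1/√(LC) = 1/√(0.000673 × 3.61e-05) = 6416 rad/s
f₀ = ω₀/(2π) = 1.02 kHz

1.02 kHz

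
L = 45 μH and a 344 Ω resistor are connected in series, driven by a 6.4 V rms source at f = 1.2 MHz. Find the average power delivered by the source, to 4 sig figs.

ω = 2πf = 7.54e+06 rad/s
X_L = ωL = 339.3 Ω
Z = 344.0 + j339.3 Ω
|Z| = √(344.0² + 339.3²) = 483.2 Ω
∠Z = arctan(339.3/344.0) = 44.61°
I = V/|Z| = 13.25 mA
P = VI cos φ = 6.4 × 0.01325 × cos(44.61°) = 60.36 mW

60.36 mW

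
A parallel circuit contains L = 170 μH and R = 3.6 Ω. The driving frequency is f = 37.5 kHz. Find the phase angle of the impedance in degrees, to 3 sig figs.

5.14°

ω = 2πf = 235600 rad/s
X_L = ωL = 40.1 Ω
Parallel: admittances add. Y = 1/R + 1/(jωL)
Y = (0.278 − j0.0250) S
|Y| = 0.279 S → |Z| = 1/|Y| = 3.59 Ω, ∠Z = −∠Y = 5.14°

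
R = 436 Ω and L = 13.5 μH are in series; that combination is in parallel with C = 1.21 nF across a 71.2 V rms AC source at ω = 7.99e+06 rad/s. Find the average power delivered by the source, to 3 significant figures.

X_L = ωL = 108 Ω
X_C = 1/(ωC) = 103 Ω
Branch 1 (R+jX_L): Z₁ = 436 + j108 Ω, |Z₁| = 449 Ω
Branch 2 (−jX_C): Z₂ = −j103 Ω
Parallel: Z = Z₁Z₂/(Z₁+Z₂), |Z| = 107 Ω, ∠Z = -76.7°
I = V/|Z| = 668 mA
P = VI cos φ = 71.2 × 0.668 × cos(-76.7°) = 11.0 W

11.0 W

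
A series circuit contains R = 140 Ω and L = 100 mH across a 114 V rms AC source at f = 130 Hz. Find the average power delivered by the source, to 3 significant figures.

ω = 2πf = 816.8 rad/s
X_L = ωL = 81.7 Ω
Z = 140 + j81.7 Ω
|Z| = √(140² + 81.7²) = 162 Ω
∠Z = arctan(81.7/140) = 30.3°
I = V/|Z| = 703 mA
P = VI cos φ = 114 × 0.703 × cos(30.3°) = 69.3 W

69.3 W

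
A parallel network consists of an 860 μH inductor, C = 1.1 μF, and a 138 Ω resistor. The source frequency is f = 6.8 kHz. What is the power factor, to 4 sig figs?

0.3439

ω = 2πf = 42730 rad/s
X_L = ωL = 36.74 Ω
X_C = 1/(ωC) = 21.28 Ω
Parallel: admittances add. Y = 1/R + 1/(jωL) + jωC
Y = (0.007246 + j0.01978) S
|Y| = 0.02107 S → |Z| = 1/|Y| = 47.46 Ω, ∠Z = −∠Y = -69.88°
cos φ = cos(-69.88°) = 0.3439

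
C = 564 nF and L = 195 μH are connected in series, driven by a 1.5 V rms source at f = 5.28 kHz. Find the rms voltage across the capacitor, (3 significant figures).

1.71 V

ω = 2πf = 33180 rad/s
X_L = ωL = 6.47 Ω
X_C = 1/(ωC) = 53.4 Ω
Net reactance X = X_L − X_C = -47.0 Ω
Z = − j47.0 Ω
|Z| = √(0² + 47.0²) = 47.0 Ω
I = V/|Z| = 31.9 mA
V_C = I·|Z_C| = 0.0319 × 53.4 = 1.71 V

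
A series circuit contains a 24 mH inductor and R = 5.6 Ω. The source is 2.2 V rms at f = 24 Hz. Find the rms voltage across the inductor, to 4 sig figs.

ω = 2πf = 150.8 rad/s
X_L = ωL = 3.619 Ω
Z = 5.600 + j3.619 Ω
|Z| = √(5.600² + 3.619²) = 6.668 Ω
I = V/|Z| = 329.9 mA
V_L = I·|Z_L| = 0.3299 × 3.619 = 1.194 V

1.194 V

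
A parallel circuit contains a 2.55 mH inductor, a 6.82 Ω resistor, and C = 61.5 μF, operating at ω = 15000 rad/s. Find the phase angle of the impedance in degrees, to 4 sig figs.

-80.71°

X_L = ωL = 38.25 Ω
X_C = 1/(ωC) = 1.084 Ω
Parallel: admittances add. Y = 1/R + 1/(jωL) + jωC
Y = (0.1466 + j0.8964) S
|Y| = 0.9083 S → |Z| = 1/|Y| = 1.101 Ω, ∠Z = −∠Y = -80.71°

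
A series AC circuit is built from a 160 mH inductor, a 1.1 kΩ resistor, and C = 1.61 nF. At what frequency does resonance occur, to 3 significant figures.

ω₀ = 1/√(LC) = 1/√(0.16 × 1.61e-09) = 62310 rad/s
f₀ = ω₀/(2π) = 9.92 kHz

9.92 kHz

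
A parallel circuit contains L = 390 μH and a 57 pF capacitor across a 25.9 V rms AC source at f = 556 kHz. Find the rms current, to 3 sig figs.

13.9 mA

ω = 2πf = 3.493e+06 rad/s
X_L = ωL = 1360 Ω
X_C = 1/(ωC) = 5020 Ω
Parallel: admittances add. Y = 1/(jωL) + jωC
Y = (0 − j0.000535) S
|Y| = 0.000535 S → |Z| = 1/|Y| = 1870 Ω, ∠Z = −∠Y = 90.0°
I = V/|Z| = 25.9/1870 = 13.9 mA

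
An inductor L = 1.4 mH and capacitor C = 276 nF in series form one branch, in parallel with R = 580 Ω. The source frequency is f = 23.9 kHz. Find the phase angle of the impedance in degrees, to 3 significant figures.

72.2°

ω = 2πf = 150200 rad/s
X_L = ωL = 210 Ω
X_C = 1/(ωC) = 24.1 Ω
Branch 1: Z₁ = R = 580 Ω
Branch 2 (series LC): Z₂ = j(X_L − X_C) = j186 Ω
Parallel: Z = Z₁Z₂/(Z₁+Z₂), |Z| = 177 Ω, ∠Z = 72.2°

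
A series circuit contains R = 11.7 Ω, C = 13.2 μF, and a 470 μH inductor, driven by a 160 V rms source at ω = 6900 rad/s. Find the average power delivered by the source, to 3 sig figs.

X_L = ωL = 3.24 Ω
X_C = 1/(ωC) = 11.0 Ω
Net reactance X = X_L − X_C = -7.74 Ω
Z = 11.7 − j7.74 Ω
|Z| = √(11.7² + 7.74²) = 14.0 Ω
∠Z = arctan(-7.74/11.7) = -33.5°
I = V/|Z| = 11.4 A
P = VI cos φ = 160 × 11.4 × cos(-33.5°) = 1.52 kW

1.52 kW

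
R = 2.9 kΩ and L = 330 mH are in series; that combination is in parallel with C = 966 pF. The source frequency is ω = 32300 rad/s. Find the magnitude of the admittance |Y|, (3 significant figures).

X_L = ωL = 10700 Ω
X_C = 1/(ωC) = 32000 Ω
Branch 1 (R+jX_L): Z₁ = 2900 + j10700 Ω, |Z₁| = 11000 Ω
Branch 2 (−jX_C): Z₂ = −j32000 Ω
Parallel: Z = Z₁Z₂/(Z₁+Z₂), |Z| = 16400 Ω, ∠Z = 67.1°
|Y| = 1/|Z| = 61.0 μS

61.0 μS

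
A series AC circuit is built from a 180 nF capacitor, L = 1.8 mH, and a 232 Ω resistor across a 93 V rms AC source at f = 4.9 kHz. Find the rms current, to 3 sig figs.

ω = 2πf = 30790 rad/s
X_L = ωL = 55.4 Ω
X_C = 1/(ωC) = 180 Ω
Net reactance X = X_L − X_C = -125 Ω
Z = 232 − j125 Ω
|Z| = √(232² + 125²) = 264 Ω
I = V/|Z| = 93/264 = 353 mA

353 mA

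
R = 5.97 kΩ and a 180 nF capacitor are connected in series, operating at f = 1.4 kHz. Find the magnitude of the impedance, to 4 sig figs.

6003 Ω

ω = 2πf = 8796 rad/s
X_C = 1/(ωC) = 631.6 Ω
Z = 5970 − j631.6 Ω
|Z| = √(5970² + 631.6²) = 6003 Ω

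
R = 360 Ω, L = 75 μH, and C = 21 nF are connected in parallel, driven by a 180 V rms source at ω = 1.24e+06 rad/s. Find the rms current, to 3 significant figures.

X_L = ωL = 93.0 Ω
X_C = 1/(ωC) = 38.4 Ω
Parallel: admittances add. Y = 1/R + 1/(jωL) + jωC
Y = (0.00278 + j0.0153) S
|Y| = 0.0155 S → |Z| = 1/|Y| = 64.4 Ω, ∠Z = −∠Y = -79.7°
I = V/|Z| = 180/64.4 = 2.80 A

2.80 A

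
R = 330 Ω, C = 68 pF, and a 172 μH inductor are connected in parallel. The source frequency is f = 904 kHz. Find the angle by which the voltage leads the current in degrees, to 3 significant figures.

11.9°

ω = 2πf = 5.68e+06 rad/s
X_L = ωL = 977 Ω
X_C = 1/(ωC) = 2590 Ω
Parallel: admittances add. Y = 1/R + 1/(jωL) + jωC
Y = (0.00303 − j0.000637) S
|Y| = 0.00310 S → |Z| = 1/|Y| = 323 Ω, ∠Z = −∠Y = 11.9°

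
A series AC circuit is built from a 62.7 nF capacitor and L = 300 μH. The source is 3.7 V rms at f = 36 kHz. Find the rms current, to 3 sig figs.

ω = 2πf = 226200 rad/s
X_L = ωL = 67.9 Ω
X_C = 1/(ωC) = 70.5 Ω
Net reactance X = X_L − X_C = -2.65 Ω
Z = − j2.65 Ω
|Z| = √(0² + 2.65²) = 2.65 Ω
I = V/|Z| = 3.7/2.65 = 1.40 A

1.40 A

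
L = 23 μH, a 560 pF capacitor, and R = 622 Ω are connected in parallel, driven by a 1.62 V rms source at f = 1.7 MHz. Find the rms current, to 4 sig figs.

ω = 2πf = 1.068e+07 rad/s
X_L = ωL = 245.7 Ω
X_C = 1/(ωC) = 167.2 Ω
Parallel: admittances add. Y = 1/R + 1/(jωL) + jωC
Y = (0.001608 + j0.001911) S
|Y| = 0.002497 S → |Z| = 1/|Y| = 400.4 Ω, ∠Z = −∠Y = -49.93°
I = V/|Z| = 1.62/400.4 = 4.046 mA

4.046 mA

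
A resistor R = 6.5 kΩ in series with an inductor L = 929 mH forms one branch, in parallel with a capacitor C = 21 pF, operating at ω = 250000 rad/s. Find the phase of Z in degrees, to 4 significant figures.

-82.76°

X_L = ωL = 232200 Ω
X_C = 1/(ωC) = 190500 Ω
Branch 1 (R+jX_L): Z₁ = 6500 + j232200 Ω, |Z₁| = 232300 Ω
Branch 2 (−jX_C): Z₂ = −j190500 Ω
Parallel: Z = Z₁Z₂/(Z₁+Z₂), |Z| = 1.047e+06 Ω, ∠Z = -82.76°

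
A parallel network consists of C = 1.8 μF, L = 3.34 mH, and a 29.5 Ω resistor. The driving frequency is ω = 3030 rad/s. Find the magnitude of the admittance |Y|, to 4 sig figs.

X_L = ωL = 10.12 Ω
X_C = 1/(ωC) = 183.4 Ω
Parallel: admittances add. Y = 1/R + 1/(jωL) + jωC
Y = (0.03390 − j0.09336) S
|Y| = 0.09932 S → |Z| = 1/|Y| = 10.07 Ω, ∠Z = −∠Y = 70.04°

99.32 mS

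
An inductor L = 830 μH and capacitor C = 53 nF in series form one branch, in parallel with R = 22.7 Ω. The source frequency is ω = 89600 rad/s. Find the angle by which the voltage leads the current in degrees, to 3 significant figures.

-9.46°

X_L = ωL = 74.4 Ω
X_C = 1/(ωC) = 211 Ω
Branch 1: Z₁ = R = 22.7 Ω
Branch 2 (series LC): Z₂ = j(X_L − X_C) = −j136 Ω
Parallel: Z = Z₁Z₂/(Z₁+Z₂), |Z| = 22.4 Ω, ∠Z = -9.46°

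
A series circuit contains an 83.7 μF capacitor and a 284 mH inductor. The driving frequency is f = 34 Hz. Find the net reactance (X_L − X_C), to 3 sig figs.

ω = 2πf = 213.6 rad/s
X_L = ωL = 60.7 Ω
X_C = 1/(ωC) = 55.9 Ω
X = 60.7 − 55.9 = 4.74 Ω

4.74 Ω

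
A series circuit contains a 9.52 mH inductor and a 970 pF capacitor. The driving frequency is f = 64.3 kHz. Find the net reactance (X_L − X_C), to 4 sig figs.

ω = 2πf = 404000 rad/s
X_L = ωL = 3846 Ω
X_C = 1/(ωC) = 2552 Ω
X = 3846 − 2552 = 1294 Ω

1294 Ω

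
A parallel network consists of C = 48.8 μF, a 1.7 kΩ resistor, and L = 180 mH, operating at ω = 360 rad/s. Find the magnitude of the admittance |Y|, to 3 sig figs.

2.22 mS

X_L = ωL = 64.8 Ω
X_C = 1/(ωC) = 56.9 Ω
Parallel: admittances add. Y = 1/R + 1/(jωL) + jωC
Y = (0.000588 + j0.00214) S
|Y| = 0.00222 S → |Z| = 1/|Y| = 451 Ω, ∠Z = −∠Y = -74.6°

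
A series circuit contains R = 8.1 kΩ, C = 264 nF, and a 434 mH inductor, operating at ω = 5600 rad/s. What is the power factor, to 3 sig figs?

0.977

X_L = ωL = 2430 Ω
X_C = 1/(ωC) = 676 Ω
Net reactance X = X_L − X_C = 1750 Ω
Z = 8100 + j1750 Ω
|Z| = √(8100² + 1750²) = 8290 Ω
∠Z = arctan(1750/8100) = 12.2°
cos φ = cos(12.2°) = 0.977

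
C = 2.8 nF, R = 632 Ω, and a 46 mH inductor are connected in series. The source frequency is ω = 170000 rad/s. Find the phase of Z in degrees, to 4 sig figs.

83.69°

X_L = ωL = 7820 Ω
X_C = 1/(ωC) = 2101 Ω
Net reactance X = X_L − X_C = 5719 Ω
Z = 632.0 + j5719 Ω
|Z| = √(632.0² + 5719²) = 5754 Ω
∠Z = arctan(5719/632.0) = 83.69°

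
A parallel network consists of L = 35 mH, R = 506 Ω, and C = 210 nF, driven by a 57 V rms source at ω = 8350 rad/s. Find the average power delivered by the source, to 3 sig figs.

6.42 W

X_L = ωL = 292 Ω
X_C = 1/(ωC) = 570 Ω
Parallel: admittances add. Y = 1/R + 1/(jωL) + jωC
Y = (0.00198 − j0.00167) S
|Y| = 0.00259 S → |Z| = 1/|Y| = 387 Ω, ∠Z = −∠Y = 40.2°
I = V/|Z| = 147 mA
P = VI cos φ = 57 × 0.147 × cos(40.2°) = 6.42 W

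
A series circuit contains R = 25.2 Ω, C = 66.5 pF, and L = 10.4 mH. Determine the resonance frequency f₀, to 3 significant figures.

ω₀ = 1/√(LC) = 1/√(0.0104 × 6.65e-11) = 1.202e+06 rad/s
f₀ = ω₀/(2π) = 191 kHz

191 kHz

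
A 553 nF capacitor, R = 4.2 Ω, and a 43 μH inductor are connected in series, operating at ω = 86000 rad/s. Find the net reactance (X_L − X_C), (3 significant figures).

X_L = ωL = 3.70 Ω
X_C = 1/(ωC) = 21.0 Ω
X = 3.70 − 21.0 = -17.3 Ω

-17.3 Ω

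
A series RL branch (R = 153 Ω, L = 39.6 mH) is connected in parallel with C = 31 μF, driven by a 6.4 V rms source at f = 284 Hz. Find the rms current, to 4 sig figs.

339.9 mA

ω = 2πf = 1784 rad/s
X_L = ωL = 70.66 Ω
X_C = 1/(ωC) = 18.08 Ω
Branch 1 (R+jX_L): Z₁ = 153.0 + j70.66 Ω, |Z₁| = 168.5 Ω
Branch 2 (−jX_C): Z₂ = −j18.08 Ω
Parallel: Z = Z₁Z₂/(Z₁+Z₂), |Z| = 18.83 Ω, ∠Z = -84.18°
I = V/|Z| = 6.4/18.83 = 339.9 mA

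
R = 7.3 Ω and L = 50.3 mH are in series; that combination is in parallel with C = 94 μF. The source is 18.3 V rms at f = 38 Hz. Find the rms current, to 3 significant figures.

ω = 2πf = 238.8 rad/s
X_L = ωL = 12.0 Ω
X_C = 1/(ωC) = 44.6 Ω
Branch 1 (R+jX_L): Z₁ = 7.30 + j12.0 Ω, |Z₁| = 14.1 Ω
Branch 2 (−jX_C): Z₂ = −j44.6 Ω
Parallel: Z = Z₁Z₂/(Z₁+Z₂), |Z| = 18.8 Ω, ∠Z = 46.1°
I = V/|Z| = 18.3/18.8 = 975 mA

975 mA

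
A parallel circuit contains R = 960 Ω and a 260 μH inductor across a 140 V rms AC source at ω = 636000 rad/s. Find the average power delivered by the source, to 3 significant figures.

20.4 W

X_L = ωL = 165 Ω
Parallel: admittances add. Y = 1/R + 1/(jωL)
Y = (0.00104 − j0.00605) S
|Y| = 0.00614 S → |Z| = 1/|Y| = 163 Ω, ∠Z = −∠Y = 80.2°
I = V/|Z| = 859 mA
P = VI cos φ = 140 × 0.859 × cos(80.2°) = 20.4 W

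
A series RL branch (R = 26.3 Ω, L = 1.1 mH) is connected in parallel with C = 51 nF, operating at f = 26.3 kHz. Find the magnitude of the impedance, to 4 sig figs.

318.7 Ω

ω = 2πf = 165200 rad/s
X_L = ωL = 181.8 Ω
X_C = 1/(ωC) = 118.7 Ω
Branch 1 (R+jX_L): Z₁ = 26.30 + j181.8 Ω, |Z₁| = 183.7 Ω
Branch 2 (−jX_C): Z₂ = −j118.7 Ω
Parallel: Z = Z₁Z₂/(Z₁+Z₂), |Z| = 318.7 Ω, ∠Z = -75.61°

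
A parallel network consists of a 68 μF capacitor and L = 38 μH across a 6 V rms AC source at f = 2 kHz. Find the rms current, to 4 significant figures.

ω = 2πf = 12570 rad/s
X_L = ωL = 0.4775 Ω
X_C = 1/(ωC) = 1.170 Ω
Parallel: admittances add. Y = 1/(jωL) + jωC
Y = (0 − j1.240) S
|Y| = 1.240 S → |Z| = 1/|Y| = 0.8067 Ω, ∠Z = −∠Y = 90.00°
I = V/|Z| = 6/0.8067 = 7.438 A

7.438 A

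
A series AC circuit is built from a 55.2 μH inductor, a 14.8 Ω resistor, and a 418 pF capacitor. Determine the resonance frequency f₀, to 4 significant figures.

1.048 MHz

ω₀ = 1/√(LC) = 1/√(5.52e-05 × 4.18e-10) = 6.583e+06 rad/s
f₀ = ω₀/(2π) = 1.048 MHz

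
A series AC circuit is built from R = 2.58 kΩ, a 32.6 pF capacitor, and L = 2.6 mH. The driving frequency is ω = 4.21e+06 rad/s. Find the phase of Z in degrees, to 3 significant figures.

X_L = ωL = 10900 Ω
X_C = 1/(ωC) = 7290 Ω
Net reactance X = X_L − X_C = 3660 Ω
Z = 2580 + j3660 Ω
|Z| = √(2580² + 3660²) = 4480 Ω
∠Z = arctan(3660/2580) = 54.8°

54.8°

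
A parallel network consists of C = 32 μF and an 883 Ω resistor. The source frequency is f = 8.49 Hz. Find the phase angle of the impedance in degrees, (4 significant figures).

-56.44°

ω = 2πf = 53.34 rad/s
X_C = 1/(ωC) = 585.8 Ω
Parallel: admittances add. Y = 1/R + jωC
Y = (0.001133 + j0.001707) S
|Y| = 0.002049 S → |Z| = 1/|Y| = 488.2 Ω, ∠Z = −∠Y = -56.44°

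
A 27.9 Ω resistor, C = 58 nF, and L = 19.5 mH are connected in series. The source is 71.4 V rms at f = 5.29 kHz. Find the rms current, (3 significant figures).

ω = 2πf = 33240 rad/s
X_L = ωL = 648 Ω
X_C = 1/(ωC) = 519 Ω
Net reactance X = X_L − X_C = 129 Ω
Z = 27.9 + j129 Ω
|Z| = √(27.9² + 129²) = 132 Ω
I = V/|Z| = 71.4/132 = 539 mA

539 mA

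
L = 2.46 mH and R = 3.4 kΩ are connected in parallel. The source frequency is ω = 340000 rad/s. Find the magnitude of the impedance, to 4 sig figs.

X_L = ωL = 836.4 Ω
Parallel: admittances add. Y = 1/R + 1/(jωL)
Y = (0.0002941 − j0.001196) S
|Y| = 0.001231 S → |Z| = 1/|Y| = 812.2 Ω, ∠Z = −∠Y = 76.18°

812.2 Ω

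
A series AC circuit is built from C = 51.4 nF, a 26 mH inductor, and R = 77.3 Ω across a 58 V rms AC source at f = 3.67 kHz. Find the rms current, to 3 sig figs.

ω = 2πf = 23060 rad/s
X_L = ωL = 600 Ω
X_C = 1/(ωC) = 844 Ω
Net reactance X = X_L − X_C = -244 Ω
Z = 77.3 − j244 Ω
|Z| = √(77.3² + 244²) = 256 Ω
I = V/|Z| = 58/256 = 226 mA

226 mA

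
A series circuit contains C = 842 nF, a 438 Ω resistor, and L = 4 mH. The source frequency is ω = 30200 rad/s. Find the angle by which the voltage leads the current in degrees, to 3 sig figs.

X_L = ωL = 121 Ω
X_C = 1/(ωC) = 39.3 Ω
Net reactance X = X_L − X_C = 81.5 Ω
Z = 438 + j81.5 Ω
|Z| = √(438² + 81.5²) = 446 Ω
∠Z = arctan(81.5/438) = 10.5°

10.5°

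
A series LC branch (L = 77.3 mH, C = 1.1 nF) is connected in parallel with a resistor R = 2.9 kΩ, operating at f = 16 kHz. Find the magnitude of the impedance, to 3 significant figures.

1160 Ω

ω = 2πf = 100500 rad/s
X_L = ωL = 7770 Ω
X_C = 1/(ωC) = 9040 Ω
Branch 1: Z₁ = R = 2900 Ω
Branch 2 (series LC): Z₂ = j(X_L − X_C) = −j1270 Ω
Parallel: Z = Z₁Z₂/(Z₁+Z₂), |Z| = 1160 Ω, ∠Z = -66.3°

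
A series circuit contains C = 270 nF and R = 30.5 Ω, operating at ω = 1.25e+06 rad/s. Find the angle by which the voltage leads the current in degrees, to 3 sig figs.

X_C = 1/(ωC) = 2.96 Ω
Z = 30.5 − j2.96 Ω
|Z| = √(30.5² + 2.96²) = 30.6 Ω
∠Z = arctan(-2.96/30.5) = -5.55°

-5.55°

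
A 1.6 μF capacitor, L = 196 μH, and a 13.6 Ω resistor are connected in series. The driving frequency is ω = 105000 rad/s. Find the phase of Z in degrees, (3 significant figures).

X_L = ωL = 20.6 Ω
X_C = 1/(ωC) = 5.95 Ω
Net reactance X = X_L − X_C = 14.6 Ω
Z = 13.6 + j14.6 Ω
|Z| = √(13.6² + 14.6²) = 20.0 Ω
∠Z = arctan(14.6/13.6) = 47.1°

47.1°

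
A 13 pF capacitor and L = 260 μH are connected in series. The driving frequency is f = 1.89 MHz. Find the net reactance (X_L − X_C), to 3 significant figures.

ω = 2πf = 1.188e+07 rad/s
X_L = ωL = 3090 Ω
X_C = 1/(ωC) = 6480 Ω
X = 3090 − 6480 = -3390 Ω

-3390 Ω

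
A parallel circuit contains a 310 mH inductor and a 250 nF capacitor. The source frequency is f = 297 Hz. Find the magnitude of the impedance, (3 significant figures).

792 Ω

ω = 2πf = 1866 rad/s
X_L = ωL = 578 Ω
X_C = 1/(ωC) = 2140 Ω
Parallel: admittances add. Y = 1/(jωL) + jωC
Y = (0 − j0.00126) S
|Y| = 0.00126 S → |Z| = 1/|Y| = 792 Ω, ∠Z = −∠Y = 90.0°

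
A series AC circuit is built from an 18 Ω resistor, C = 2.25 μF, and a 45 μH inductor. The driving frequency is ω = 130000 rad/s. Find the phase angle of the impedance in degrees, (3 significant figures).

X_L = ωL = 5.85 Ω
X_C = 1/(ωC) = 3.42 Ω
Net reactance X = X_L − X_C = 2.43 Ω
Z = 18.0 + j2.43 Ω
|Z| = √(18.0² + 2.43²) = 18.2 Ω
∠Z = arctan(2.43/18.0) = 7.69°

7.69°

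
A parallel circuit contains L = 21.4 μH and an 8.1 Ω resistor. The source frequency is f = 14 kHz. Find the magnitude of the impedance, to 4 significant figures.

ω = 2πf = 87960 rad/s
X_L = ωL = 1.882 Ω
Parallel: admittances add. Y = 1/R + 1/(jωL)
Y = (0.1235 − j0.5312) S
|Y| = 0.5454 S → |Z| = 1/|Y| = 1.834 Ω, ∠Z = −∠Y = 76.92°

1.834 Ω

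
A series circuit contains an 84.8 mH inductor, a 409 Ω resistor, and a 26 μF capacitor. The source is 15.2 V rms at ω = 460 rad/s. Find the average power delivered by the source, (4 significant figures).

558.3 mW

X_L = ωL = 39.01 Ω
X_C = 1/(ωC) = 83.61 Ω
Net reactance X = X_L − X_C = -44.60 Ω
Z = 409.0 − j44.60 Ω
|Z| = √(409.0² + 44.60²) = 411.4 Ω
∠Z = arctan(-44.60/409.0) = -6.224°
I = V/|Z| = 36.94 mA
P = VI cos φ = 15.2 × 0.03694 × cos(-6.224°) = 558.3 mW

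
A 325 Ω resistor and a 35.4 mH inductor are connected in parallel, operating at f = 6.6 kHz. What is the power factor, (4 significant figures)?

ω = 2πf = 41470 rad/s
X_L = ωL = 1468 Ω
Parallel: admittances add. Y = 1/R + 1/(jωL)
Y = (0.003077 − j0.0006812) S
|Y| = 0.003151 S → |Z| = 1/|Y| = 317.3 Ω, ∠Z = −∠Y = 12.48°
cos φ = cos(12.48°) = 0.9764

0.9764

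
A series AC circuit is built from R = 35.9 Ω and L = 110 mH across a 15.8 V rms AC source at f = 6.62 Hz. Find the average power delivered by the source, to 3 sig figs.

ω = 2πf = 41.59 rad/s
X_L = ωL = 4.58 Ω
Z = 35.9 + j4.58 Ω
|Z| = √(35.9² + 4.58²) = 36.2 Ω
∠Z = arctan(4.58/35.9) = 7.26°
I = V/|Z| = 437 mA
P = VI cos φ = 15.8 × 0.437 × cos(7.26°) = 6.84 W

6.84 W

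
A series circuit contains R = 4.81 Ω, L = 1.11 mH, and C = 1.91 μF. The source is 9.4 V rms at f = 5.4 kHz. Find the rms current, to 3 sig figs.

ω = 2πf = 33930 rad/s
X_L = ωL = 37.7 Ω
X_C = 1/(ωC) = 15.4 Ω
Net reactance X = X_L − X_C = 22.2 Ω
Z = 4.81 + j22.2 Ω
|Z| = √(4.81² + 22.2²) = 22.7 Ω
I = V/|Z| = 9.4/22.7 = 413 mA

413 mA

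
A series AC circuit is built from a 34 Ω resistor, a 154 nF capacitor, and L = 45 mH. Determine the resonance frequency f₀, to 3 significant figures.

1.91 kHz

ω₀ = 1/√(LC) = 1/√(0.045 × 1.54e-07) = 12010 rad/s
f₀ = ω₀/(2π) = 1.91 kHz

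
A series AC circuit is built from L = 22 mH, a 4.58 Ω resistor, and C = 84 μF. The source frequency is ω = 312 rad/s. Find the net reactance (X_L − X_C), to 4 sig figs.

-31.29 Ω

X_L = ωL = 6.864 Ω
X_C = 1/(ωC) = 38.16 Ω
X = 6.864 − 38.16 = -31.29 Ω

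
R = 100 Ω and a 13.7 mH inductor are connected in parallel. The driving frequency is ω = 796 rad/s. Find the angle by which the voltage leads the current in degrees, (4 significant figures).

83.78°

X_L = ωL = 10.91 Ω
Parallel: admittances add. Y = 1/R + 1/(jωL)
Y = (0.01000 − j0.09170) S
|Y| = 0.09224 S → |Z| = 1/|Y| = 10.84 Ω, ∠Z = −∠Y = 83.78°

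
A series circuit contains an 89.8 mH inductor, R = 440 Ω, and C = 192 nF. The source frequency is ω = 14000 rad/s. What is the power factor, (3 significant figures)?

0.445

X_L = ωL = 1260 Ω
X_C = 1/(ωC) = 372 Ω
Net reactance X = X_L − X_C = 885 Ω
Z = 440 + j885 Ω
|Z| = √(440² + 885²) = 989 Ω
∠Z = arctan(885/440) = 63.6°
cos φ = cos(63.6°) = 0.445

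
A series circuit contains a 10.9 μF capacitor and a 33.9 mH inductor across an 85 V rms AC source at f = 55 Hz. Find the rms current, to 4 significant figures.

ω = 2πf = 345.6 rad/s
X_L = ωL = 11.71 Ω
X_C = 1/(ωC) = 265.5 Ω
Net reactance X = X_L − X_C = -253.8 Ω
Z = − j253.8 Ω
|Z| = √(0² + 253.8²) = 253.8 Ω
I = V/|Z| = 85/253.8 = 335.0 mA

335.0 mA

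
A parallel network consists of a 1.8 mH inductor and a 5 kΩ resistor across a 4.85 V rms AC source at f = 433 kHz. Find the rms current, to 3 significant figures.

1.39 mA

ω = 2πf = 2.721e+06 rad/s
X_L = ωL = 4900 Ω
Parallel: admittances add. Y = 1/R + 1/(jωL)
Y = (0.000200 − j0.000204) S
|Y| = 0.000286 S → |Z| = 1/|Y| = 3500 Ω, ∠Z = −∠Y = 45.6°
I = V/|Z| = 4.85/3500 = 1.39 mA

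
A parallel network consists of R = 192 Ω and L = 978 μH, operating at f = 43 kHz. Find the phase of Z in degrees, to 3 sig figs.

ω = 2πf = 270200 rad/s
X_L = ωL = 264 Ω
Parallel: admittances add. Y = 1/R + 1/(jωL)
Y = (0.00521 − j0.00378) S
|Y| = 0.00644 S → |Z| = 1/|Y| = 155 Ω, ∠Z = −∠Y = 36.0°

36.0°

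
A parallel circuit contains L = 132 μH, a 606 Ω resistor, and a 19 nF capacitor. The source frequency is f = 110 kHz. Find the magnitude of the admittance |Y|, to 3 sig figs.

2.73 mS

ω = 2πf = 691200 rad/s
X_L = ωL = 91.2 Ω
X_C = 1/(ωC) = 76.2 Ω
Parallel: admittances add. Y = 1/R + 1/(jωL) + jωC
Y = (0.00165 + j0.00217) S
|Y| = 0.00273 S → |Z| = 1/|Y| = 367 Ω, ∠Z = −∠Y = -52.8°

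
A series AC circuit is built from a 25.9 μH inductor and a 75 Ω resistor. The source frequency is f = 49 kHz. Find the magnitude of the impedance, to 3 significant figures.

75.4 Ω

ω = 2πf = 307900 rad/s
X_L = ωL = 7.97 Ω
Z = 75.0 + j7.97 Ω
|Z| = √(75.0² + 7.97²) = 75.4 Ω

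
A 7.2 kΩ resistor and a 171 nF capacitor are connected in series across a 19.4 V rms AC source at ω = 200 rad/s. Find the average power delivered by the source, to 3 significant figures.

2.99 mW

X_C = 1/(ωC) = 29200 Ω
Z = 7200 − j29200 Ω
|Z| = √(7200² + 29200²) = 30100 Ω
∠Z = arctan(-29200/7200) = -76.2°
I = V/|Z| = 644 μA
P = VI cos φ = 19.4 × 0.000644 × cos(-76.2°) = 2.99 mW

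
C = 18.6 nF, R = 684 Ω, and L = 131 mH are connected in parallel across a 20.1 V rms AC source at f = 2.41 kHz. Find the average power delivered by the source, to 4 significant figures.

ω = 2πf = 15140 rad/s
X_L = ωL = 1984 Ω
X_C = 1/(ωC) = 3551 Ω
Parallel: admittances add. Y = 1/R + 1/(jωL) + jωC
Y = (0.001462 − j0.0002225) S
|Y| = 0.001479 S → |Z| = 1/|Y| = 676.2 Ω, ∠Z = −∠Y = 8.652°
I = V/|Z| = 29.72 mA
P = VI cos φ = 20.1 × 0.02972 × cos(8.652°) = 590.7 mW

590.7 mW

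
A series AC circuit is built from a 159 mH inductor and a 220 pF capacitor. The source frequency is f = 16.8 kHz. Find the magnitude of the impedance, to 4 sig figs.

ω = 2πf = 105600 rad/s
X_L = ωL = 16780 Ω
X_C = 1/(ωC) = 43060 Ω
Net reactance X = X_L − X_C = -26280 Ω
Z = − j26280 Ω
|Z| = √(0² + 26280²) = 26280 Ω

26280 Ω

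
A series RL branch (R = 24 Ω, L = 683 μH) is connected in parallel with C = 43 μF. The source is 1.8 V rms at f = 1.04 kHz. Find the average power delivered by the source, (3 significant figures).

ω = 2πf = 6535 rad/s
X_L = ωL = 4.46 Ω
X_C = 1/(ωC) = 3.56 Ω
Branch 1 (R+jX_L): Z₁ = 24.0 + j4.46 Ω, |Z₁| = 24.4 Ω
Branch 2 (−jX_C): Z₂ = −j3.56 Ω
Parallel: Z = Z₁Z₂/(Z₁+Z₂), |Z| = 3.62 Ω, ∠Z = -81.6°
I = V/|Z| = 498 mA
P = VI cos φ = 1.8 × 0.498 × cos(-81.6°) = 130 mW

130 mW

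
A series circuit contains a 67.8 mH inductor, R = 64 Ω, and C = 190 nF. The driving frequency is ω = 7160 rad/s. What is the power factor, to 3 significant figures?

X_L = ωL = 485 Ω
X_C = 1/(ωC) = 735 Ω
Net reactance X = X_L − X_C = -250 Ω
Z = 64.0 − j250 Ω
|Z| = √(64.0² + 250²) = 258 Ω
∠Z = arctan(-250/64.0) = -75.6°
cos φ = cos(-75.6°) = 0.248

0.248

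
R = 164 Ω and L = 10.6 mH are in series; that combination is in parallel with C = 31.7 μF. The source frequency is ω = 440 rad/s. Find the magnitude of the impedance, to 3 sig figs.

X_L = ωL = 4.66 Ω
X_C = 1/(ωC) = 71.7 Ω
Branch 1 (R+jX_L): Z₁ = 164 + j4.66 Ω, |Z₁| = 164 Ω
Branch 2 (−jX_C): Z₂ = −j71.7 Ω
Parallel: Z = Z₁Z₂/(Z₁+Z₂), |Z| = 66.4 Ω, ∠Z = -66.1°

66.4 Ω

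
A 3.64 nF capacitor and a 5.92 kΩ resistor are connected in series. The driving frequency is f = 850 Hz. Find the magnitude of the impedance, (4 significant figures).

ω = 2πf = 5341 rad/s
X_C = 1/(ωC) = 51440 Ω
Z = 5920 − j51440 Ω
|Z| = √(5920² + 51440²) = 51780 Ω

51780 Ω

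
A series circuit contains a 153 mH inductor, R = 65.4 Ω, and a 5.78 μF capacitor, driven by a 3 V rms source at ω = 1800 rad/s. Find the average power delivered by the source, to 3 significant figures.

X_L = ωL = 275 Ω
X_C = 1/(ωC) = 96.1 Ω
Net reactance X = X_L − X_C = 179 Ω
Z = 65.4 + j179 Ω
|Z| = √(65.4² + 179²) = 191 Ω
∠Z = arctan(179/65.4) = 70.0°
I = V/|Z| = 15.7 mA
P = VI cos φ = 3 × 0.0157 × cos(70.0°) = 16.2 mW

16.2 mW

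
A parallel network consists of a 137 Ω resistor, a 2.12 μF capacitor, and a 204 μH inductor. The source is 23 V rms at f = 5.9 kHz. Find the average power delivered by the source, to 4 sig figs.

ω = 2πf = 37070 rad/s
X_L = ωL = 7.562 Ω
X_C = 1/(ωC) = 12.72 Ω
Parallel: admittances add. Y = 1/R + 1/(jωL) + jωC
Y = (0.007299 − j0.05364) S
|Y| = 0.05414 S → |Z| = 1/|Y| = 18.47 Ω, ∠Z = −∠Y = 82.25°
I = V/|Z| = 1.245 A
P = VI cos φ = 23 × 1.245 × cos(82.25°) = 3.861 W

3.861 W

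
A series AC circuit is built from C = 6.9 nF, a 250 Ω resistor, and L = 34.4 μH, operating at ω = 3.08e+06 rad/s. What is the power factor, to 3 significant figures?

X_L = ωL = 106 Ω
X_C = 1/(ωC) = 47.1 Ω
Net reactance X = X_L − X_C = 58.9 Ω
Z = 250 + j58.9 Ω
|Z| = √(250² + 58.9²) = 257 Ω
∠Z = arctan(58.9/250) = 13.3°
cos φ = cos(13.3°) = 0.973

0.973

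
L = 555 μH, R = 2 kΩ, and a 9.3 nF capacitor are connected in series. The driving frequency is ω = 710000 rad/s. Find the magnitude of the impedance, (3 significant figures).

2010 Ω

X_L = ωL = 394 Ω
X_C = 1/(ωC) = 151 Ω
Net reactance X = X_L − X_C = 243 Ω
Z = 2000 + j243 Ω
|Z| = √(2000² + 243²) = 2010 Ω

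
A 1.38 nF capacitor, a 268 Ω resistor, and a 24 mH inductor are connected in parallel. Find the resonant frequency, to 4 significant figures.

ω₀ = 1/√(LC) = 1/√(0.024 × 1.38e-09) = 173800 rad/s
f₀ = ω₀/(2π) = 27.66 kHz

27.66 kHz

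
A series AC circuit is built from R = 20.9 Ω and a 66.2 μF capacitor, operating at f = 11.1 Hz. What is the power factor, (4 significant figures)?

0.09605

ω = 2πf = 69.74 rad/s
X_C = 1/(ωC) = 216.6 Ω
Z = 20.90 − j216.6 Ω
|Z| = √(20.90² + 216.6²) = 217.6 Ω
∠Z = arctan(-216.6/20.90) = -84.49°
cos φ = cos(-84.49°) = 0.09605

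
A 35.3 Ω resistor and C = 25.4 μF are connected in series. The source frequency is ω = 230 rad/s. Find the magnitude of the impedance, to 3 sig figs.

X_C = 1/(ωC) = 171 Ω
Z = 35.3 − j171 Ω
|Z| = √(35.3² + 171²) = 175 Ω

175 Ω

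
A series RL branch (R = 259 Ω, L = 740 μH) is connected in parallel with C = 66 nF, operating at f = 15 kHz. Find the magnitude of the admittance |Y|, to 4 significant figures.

6.366 mS

ω = 2πf = 94250 rad/s
X_L = ωL = 69.74 Ω
X_C = 1/(ωC) = 160.8 Ω
Branch 1 (R+jX_L): Z₁ = 259.0 + j69.74 Ω, |Z₁| = 268.2 Ω
Branch 2 (−jX_C): Z₂ = −j160.8 Ω
Parallel: Z = Z₁Z₂/(Z₁+Z₂), |Z| = 157.1 Ω, ∠Z = -55.57°
|Y| = 1/|Z| = 6.366 mS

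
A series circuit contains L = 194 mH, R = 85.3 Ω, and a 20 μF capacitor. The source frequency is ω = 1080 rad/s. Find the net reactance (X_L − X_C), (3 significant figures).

X_L = ωL = 210 Ω
X_C = 1/(ωC) = 46.3 Ω
X = 210 − 46.3 = 163 Ω

163 Ω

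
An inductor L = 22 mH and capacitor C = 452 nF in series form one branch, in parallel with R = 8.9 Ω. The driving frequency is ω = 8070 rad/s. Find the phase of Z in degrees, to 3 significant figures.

-5.26°

X_L = ωL = 178 Ω
X_C = 1/(ωC) = 274 Ω
Branch 1: Z₁ = R = 8.90 Ω
Branch 2 (series LC): Z₂ = j(X_L − X_C) = −j96.6 Ω
Parallel: Z = Z₁Z₂/(Z₁+Z₂), |Z| = 8.86 Ω, ∠Z = -5.26°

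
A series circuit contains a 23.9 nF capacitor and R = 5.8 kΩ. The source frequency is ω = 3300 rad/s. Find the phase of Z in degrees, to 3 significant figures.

-65.4°

X_C = 1/(ωC) = 12700 Ω
Z = 5800 − j12700 Ω
|Z| = √(5800² + 12700²) = 13900 Ω
∠Z = arctan(-12700/5800) = -65.4°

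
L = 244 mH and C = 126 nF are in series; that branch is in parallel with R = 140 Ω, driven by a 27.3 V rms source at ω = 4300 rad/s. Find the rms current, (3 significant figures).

X_L = ωL = 1050 Ω
X_C = 1/(ωC) = 1850 Ω
Branch 1: Z₁ = R = 140 Ω
Branch 2 (series LC): Z₂ = j(X_L − X_C) = −j796 Ω
Parallel: Z = Z₁Z₂/(Z₁+Z₂), |Z| = 138 Ω, ∠Z = -9.97°
I = V/|Z| = 27.3/138 = 198 mA

198 mA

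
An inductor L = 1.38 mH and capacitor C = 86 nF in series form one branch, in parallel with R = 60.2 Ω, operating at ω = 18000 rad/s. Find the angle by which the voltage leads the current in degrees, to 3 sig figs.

X_L = ωL = 24.8 Ω
X_C = 1/(ωC) = 646 Ω
Branch 1: Z₁ = R = 60.2 Ω
Branch 2 (series LC): Z₂ = j(X_L − X_C) = −j621 Ω
Parallel: Z = Z₁Z₂/(Z₁+Z₂), |Z| = 59.9 Ω, ∠Z = -5.54°

-5.54°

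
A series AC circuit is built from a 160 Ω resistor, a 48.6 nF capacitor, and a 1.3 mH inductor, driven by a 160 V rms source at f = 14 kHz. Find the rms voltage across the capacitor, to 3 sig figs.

187 V

ω = 2πf = 87960 rad/s
X_L = ωL = 114 Ω
X_C = 1/(ωC) = 234 Ω
Net reactance X = X_L − X_C = -120 Ω
Z = 160 − j120 Ω
|Z| = √(160² + 120²) = 200 Ω
I = V/|Z| = 801 mA
V_C = I·|Z_C| = 0.801 × 234 = 187 V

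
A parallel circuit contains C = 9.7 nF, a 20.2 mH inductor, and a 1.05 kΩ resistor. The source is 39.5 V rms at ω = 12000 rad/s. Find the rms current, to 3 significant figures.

163 mA

X_L = ωL = 242 Ω
X_C = 1/(ωC) = 8590 Ω
Parallel: admittances add. Y = 1/R + 1/(jωL) + jωC
Y = (0.000952 − j0.00401) S
|Y| = 0.00412 S → |Z| = 1/|Y| = 243 Ω, ∠Z = −∠Y = 76.6°
I = V/|Z| = 39.5/243 = 163 mA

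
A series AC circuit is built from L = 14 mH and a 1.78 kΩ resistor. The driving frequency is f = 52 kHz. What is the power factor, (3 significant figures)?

ω = 2πf = 326700 rad/s
X_L = ωL = 4570 Ω
Z = 1780 + j4570 Ω
|Z| = √(1780² + 4570²) = 4910 Ω
∠Z = arctan(4570/1780) = 68.7°
cos φ = cos(68.7°) = 0.363

0.363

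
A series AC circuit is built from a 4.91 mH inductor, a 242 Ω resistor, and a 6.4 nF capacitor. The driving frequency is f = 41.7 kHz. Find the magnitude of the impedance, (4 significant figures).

ω = 2πf = 262000 rad/s
X_L = ωL = 1286 Ω
X_C = 1/(ωC) = 596.4 Ω
Net reactance X = X_L − X_C = 690.1 Ω
Z = 242.0 + j690.1 Ω
|Z| = √(242.0² + 690.1²) = 731.3 Ω

731.3 Ω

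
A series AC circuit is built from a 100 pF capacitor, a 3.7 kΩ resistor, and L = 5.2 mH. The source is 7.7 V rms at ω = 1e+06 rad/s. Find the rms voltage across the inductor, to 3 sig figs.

6.61 V

X_L = ωL = 5200 Ω
X_C = 1/(ωC) = 10000 Ω
Net reactance X = X_L − X_C = -4800 Ω
Z = 3700 − j4800 Ω
|Z| = √(3700² + 4800²) = 6060 Ω
I = V/|Z| = 1.27 mA
V_L = I·|Z_L| = 0.00127 × 5200 = 6.61 V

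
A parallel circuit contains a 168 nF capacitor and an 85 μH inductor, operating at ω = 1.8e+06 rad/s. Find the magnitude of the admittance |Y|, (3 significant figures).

X_L = ωL = 153 Ω
X_C = 1/(ωC) = 3.31 Ω
Parallel: admittances add. Y = 1/(jωL) + jωC
Y = (0 + j0.296) S
|Y| = 0.296 S → |Z| = 1/|Y| = 3.38 Ω, ∠Z = −∠Y = -90.0°

296 mS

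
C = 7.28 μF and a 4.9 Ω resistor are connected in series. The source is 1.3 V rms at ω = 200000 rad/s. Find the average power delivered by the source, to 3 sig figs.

X_C = 1/(ωC) = 0.687 Ω
Z = 4.90 − j0.687 Ω
|Z| = √(4.90² + 0.687²) = 4.95 Ω
∠Z = arctan(-0.687/4.90) = -7.98°
I = V/|Z| = 263 mA
P = VI cos φ = 1.3 × 0.263 × cos(-7.98°) = 338 mW

338 mW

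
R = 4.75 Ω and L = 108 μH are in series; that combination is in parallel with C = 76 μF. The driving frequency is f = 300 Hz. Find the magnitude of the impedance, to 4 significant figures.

4.010 Ω

ω = 2πf = 1885 rad/s
X_L = ωL = 0.2036 Ω
X_C = 1/(ωC) = 6.980 Ω
Branch 1 (R+jX_L): Z₁ = 4.750 + j0.2036 Ω, |Z₁| = 4.754 Ω
Branch 2 (−jX_C): Z₂ = −j6.980 Ω
Parallel: Z = Z₁Z₂/(Z₁+Z₂), |Z| = 4.010 Ω, ∠Z = -32.57°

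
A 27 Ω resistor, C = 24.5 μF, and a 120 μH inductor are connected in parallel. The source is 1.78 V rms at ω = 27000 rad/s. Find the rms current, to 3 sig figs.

632 mA

X_L = ωL = 3.24 Ω
X_C = 1/(ωC) = 1.51 Ω
Parallel: admittances add. Y = 1/R + 1/(jωL) + jωC
Y = (0.0370 + j0.353) S
|Y| = 0.355 S → |Z| = 1/|Y| = 2.82 Ω, ∠Z = −∠Y = -84.0°
I = V/|Z| = 1.78/2.82 = 632 mA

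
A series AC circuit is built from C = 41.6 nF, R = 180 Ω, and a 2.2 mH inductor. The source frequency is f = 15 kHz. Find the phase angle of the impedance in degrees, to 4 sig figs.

-14.85°

ω = 2πf = 94250 rad/s
X_L = ωL = 207.3 Ω
X_C = 1/(ωC) = 255.1 Ω
Net reactance X = X_L − X_C = -47.71 Ω
Z = 180.0 − j47.71 Ω
|Z| = √(180.0² + 47.71²) = 186.2 Ω
∠Z = arctan(-47.71/180.0) = -14.85°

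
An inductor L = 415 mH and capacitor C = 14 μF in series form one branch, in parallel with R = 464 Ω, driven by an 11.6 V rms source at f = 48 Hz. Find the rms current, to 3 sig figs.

107 mA

ω = 2πf = 301.6 rad/s
X_L = ωL = 125 Ω
X_C = 1/(ωC) = 237 Ω
Branch 1: Z₁ = R = 464 Ω
Branch 2 (series LC): Z₂ = j(X_L − X_C) = −j112 Ω
Parallel: Z = Z₁Z₂/(Z₁+Z₂), |Z| = 109 Ω, ∠Z = -76.5°
I = V/|Z| = 11.6/109 = 107 mA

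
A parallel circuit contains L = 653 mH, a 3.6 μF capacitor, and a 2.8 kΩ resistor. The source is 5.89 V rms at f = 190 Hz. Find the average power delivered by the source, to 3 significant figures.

12.4 mW

ω = 2πf = 1194 rad/s
X_L = ωL = 780 Ω
X_C = 1/(ωC) = 233 Ω
Parallel: admittances add. Y = 1/R + 1/(jωL) + jωC
Y = (0.000357 + j0.00301) S
|Y| = 0.00304 S → |Z| = 1/|Y| = 329 Ω, ∠Z = −∠Y = -83.2°
I = V/|Z| = 17.9 mA
P = VI cos φ = 5.89 × 0.0179 × cos(-83.2°) = 12.4 mW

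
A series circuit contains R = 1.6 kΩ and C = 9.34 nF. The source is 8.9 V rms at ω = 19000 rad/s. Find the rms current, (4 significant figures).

X_C = 1/(ωC) = 5635 Ω
Z = 1600 − j5635 Ω
|Z| = √(1600² + 5635²) = 5858 Ω
I = V/|Z| = 8.9/5858 = 1.519 mA

1.519 mA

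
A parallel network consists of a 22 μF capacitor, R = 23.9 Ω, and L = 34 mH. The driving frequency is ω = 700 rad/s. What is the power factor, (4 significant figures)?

X_L = ωL = 23.80 Ω
X_C = 1/(ωC) = 64.94 Ω
Parallel: admittances add. Y = 1/R + 1/(jωL) + jωC
Y = (0.04184 − j0.02662) S
|Y| = 0.04959 S → |Z| = 1/|Y| = 20.17 Ω, ∠Z = −∠Y = 32.46°
cos φ = cos(32.46°) = 0.8437

0.8437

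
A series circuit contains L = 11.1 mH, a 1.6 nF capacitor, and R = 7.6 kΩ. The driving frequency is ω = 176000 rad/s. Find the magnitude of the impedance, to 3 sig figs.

7770 Ω

X_L = ωL = 1950 Ω
X_C = 1/(ωC) = 3550 Ω
Net reactance X = X_L − X_C = -1600 Ω
Z = 7600 − j1600 Ω
|Z| = √(7600² + 1600²) = 7770 Ω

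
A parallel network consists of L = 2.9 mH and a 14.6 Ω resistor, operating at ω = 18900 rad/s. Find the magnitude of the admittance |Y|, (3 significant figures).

70.9 mS

X_L = ωL = 54.8 Ω
Parallel: admittances add. Y = 1/R + 1/(jωL)
Y = (0.0685 − j0.0182) S
|Y| = 0.0709 S → |Z| = 1/|Y| = 14.1 Ω, ∠Z = −∠Y = 14.9°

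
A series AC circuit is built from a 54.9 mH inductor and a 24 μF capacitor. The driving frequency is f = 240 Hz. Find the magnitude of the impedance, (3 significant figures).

ω = 2πf = 1508 rad/s
X_L = ωL = 82.8 Ω
X_C = 1/(ωC) = 27.6 Ω
Net reactance X = X_L − X_C = 55.2 Ω
Z = j55.2 Ω
|Z| = √(0² + 55.2²) = 55.2 Ω

55.2 Ω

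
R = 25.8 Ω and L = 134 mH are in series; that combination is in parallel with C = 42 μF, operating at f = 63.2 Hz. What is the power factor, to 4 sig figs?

0.9809

ω = 2πf = 397.1 rad/s
X_L = ωL = 53.21 Ω
X_C = 1/(ωC) = 59.96 Ω
Branch 1 (R+jX_L): Z₁ = 25.80 + j53.21 Ω, |Z₁| = 59.14 Ω
Branch 2 (−jX_C): Z₂ = −j59.96 Ω
Parallel: Z = Z₁Z₂/(Z₁+Z₂), |Z| = 133.0 Ω, ∠Z = -11.21°
cos φ = cos(-11.21°) = 0.9809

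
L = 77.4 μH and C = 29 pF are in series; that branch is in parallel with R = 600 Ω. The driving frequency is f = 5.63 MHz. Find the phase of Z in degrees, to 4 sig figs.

ω = 2πf = 3.537e+07 rad/s
X_L = ωL = 2738 Ω
X_C = 1/(ωC) = 974.8 Ω
Branch 1: Z₁ = R = 600.0 Ω
Branch 2 (series LC): Z₂ = j(X_L − X_C) = j1763 Ω
Parallel: Z = Z₁Z₂/(Z₁+Z₂), |Z| = 568.0 Ω, ∠Z = 18.79°

18.79°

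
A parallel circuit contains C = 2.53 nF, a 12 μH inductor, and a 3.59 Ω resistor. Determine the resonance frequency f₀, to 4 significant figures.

ω₀ = 1/√(LC) = 1/√(1.2e-05 × 2.53e-09) = 5.739e+06 rad/s
f₀ = ω₀/(2π) = 913.4 kHz

913.4 kHz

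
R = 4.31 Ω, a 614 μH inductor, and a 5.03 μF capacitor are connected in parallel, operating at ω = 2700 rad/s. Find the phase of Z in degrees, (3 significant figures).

X_L = ωL = 1.66 Ω
X_C = 1/(ωC) = 73.6 Ω
Parallel: admittances add. Y = 1/R + 1/(jωL) + jωC
Y = (0.232 − j0.590) S
|Y| = 0.634 S → |Z| = 1/|Y| = 1.58 Ω, ∠Z = −∠Y = 68.5°

68.5°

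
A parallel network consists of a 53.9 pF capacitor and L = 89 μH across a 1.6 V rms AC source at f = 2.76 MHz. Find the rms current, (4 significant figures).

ω = 2πf = 1.734e+07 rad/s
X_L = ωL = 1543 Ω
X_C = 1/(ωC) = 1070 Ω
Parallel: admittances add. Y = 1/(jωL) + jωC
Y = (0 + j0.0002868) S
|Y| = 0.0002868 S → |Z| = 1/|Y| = 3487 Ω, ∠Z = −∠Y = -90.00°
I = V/|Z| = 1.6/3487 = 458.9 μA

458.9 μA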